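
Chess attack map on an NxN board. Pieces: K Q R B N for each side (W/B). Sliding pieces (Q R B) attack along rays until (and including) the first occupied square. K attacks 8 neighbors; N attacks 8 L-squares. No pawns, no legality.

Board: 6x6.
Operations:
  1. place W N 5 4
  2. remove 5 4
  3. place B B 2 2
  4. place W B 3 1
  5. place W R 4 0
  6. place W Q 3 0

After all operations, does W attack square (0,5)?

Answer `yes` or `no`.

Answer: no

Derivation:
Op 1: place WN@(5,4)
Op 2: remove (5,4)
Op 3: place BB@(2,2)
Op 4: place WB@(3,1)
Op 5: place WR@(4,0)
Op 6: place WQ@(3,0)
Per-piece attacks for W:
  WQ@(3,0): attacks (3,1) (4,0) (2,0) (1,0) (0,0) (4,1) (5,2) (2,1) (1,2) (0,3) [ray(0,1) blocked at (3,1); ray(1,0) blocked at (4,0)]
  WB@(3,1): attacks (4,2) (5,3) (4,0) (2,2) (2,0) [ray(1,-1) blocked at (4,0); ray(-1,1) blocked at (2,2)]
  WR@(4,0): attacks (4,1) (4,2) (4,3) (4,4) (4,5) (5,0) (3,0) [ray(-1,0) blocked at (3,0)]
W attacks (0,5): no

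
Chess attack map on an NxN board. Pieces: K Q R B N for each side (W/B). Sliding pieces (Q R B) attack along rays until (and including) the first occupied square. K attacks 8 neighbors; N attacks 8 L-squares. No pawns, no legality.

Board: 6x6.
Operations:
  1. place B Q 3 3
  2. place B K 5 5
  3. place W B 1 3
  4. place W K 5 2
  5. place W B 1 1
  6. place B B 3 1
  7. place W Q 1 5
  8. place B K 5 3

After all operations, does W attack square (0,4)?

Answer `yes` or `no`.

Op 1: place BQ@(3,3)
Op 2: place BK@(5,5)
Op 3: place WB@(1,3)
Op 4: place WK@(5,2)
Op 5: place WB@(1,1)
Op 6: place BB@(3,1)
Op 7: place WQ@(1,5)
Op 8: place BK@(5,3)
Per-piece attacks for W:
  WB@(1,1): attacks (2,2) (3,3) (2,0) (0,2) (0,0) [ray(1,1) blocked at (3,3)]
  WB@(1,3): attacks (2,4) (3,5) (2,2) (3,1) (0,4) (0,2) [ray(1,-1) blocked at (3,1)]
  WQ@(1,5): attacks (1,4) (1,3) (2,5) (3,5) (4,5) (5,5) (0,5) (2,4) (3,3) (0,4) [ray(0,-1) blocked at (1,3); ray(1,0) blocked at (5,5); ray(1,-1) blocked at (3,3)]
  WK@(5,2): attacks (5,3) (5,1) (4,2) (4,3) (4,1)
W attacks (0,4): yes

Answer: yes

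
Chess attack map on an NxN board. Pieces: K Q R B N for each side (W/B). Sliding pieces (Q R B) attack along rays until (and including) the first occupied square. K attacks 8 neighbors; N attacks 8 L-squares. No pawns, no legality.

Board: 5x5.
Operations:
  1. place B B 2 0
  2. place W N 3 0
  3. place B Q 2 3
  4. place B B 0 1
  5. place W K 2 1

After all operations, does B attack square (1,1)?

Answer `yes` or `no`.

Op 1: place BB@(2,0)
Op 2: place WN@(3,0)
Op 3: place BQ@(2,3)
Op 4: place BB@(0,1)
Op 5: place WK@(2,1)
Per-piece attacks for B:
  BB@(0,1): attacks (1,2) (2,3) (1,0) [ray(1,1) blocked at (2,3)]
  BB@(2,0): attacks (3,1) (4,2) (1,1) (0,2)
  BQ@(2,3): attacks (2,4) (2,2) (2,1) (3,3) (4,3) (1,3) (0,3) (3,4) (3,2) (4,1) (1,4) (1,2) (0,1) [ray(0,-1) blocked at (2,1); ray(-1,-1) blocked at (0,1)]
B attacks (1,1): yes

Answer: yes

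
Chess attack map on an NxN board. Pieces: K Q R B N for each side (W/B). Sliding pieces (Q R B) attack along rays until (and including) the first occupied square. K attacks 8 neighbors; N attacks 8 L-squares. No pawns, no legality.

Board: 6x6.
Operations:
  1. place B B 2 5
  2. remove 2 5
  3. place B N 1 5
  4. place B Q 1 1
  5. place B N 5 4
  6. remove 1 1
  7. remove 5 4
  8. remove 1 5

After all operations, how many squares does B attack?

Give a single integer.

Answer: 0

Derivation:
Op 1: place BB@(2,5)
Op 2: remove (2,5)
Op 3: place BN@(1,5)
Op 4: place BQ@(1,1)
Op 5: place BN@(5,4)
Op 6: remove (1,1)
Op 7: remove (5,4)
Op 8: remove (1,5)
Per-piece attacks for B:
Union (0 distinct): (none)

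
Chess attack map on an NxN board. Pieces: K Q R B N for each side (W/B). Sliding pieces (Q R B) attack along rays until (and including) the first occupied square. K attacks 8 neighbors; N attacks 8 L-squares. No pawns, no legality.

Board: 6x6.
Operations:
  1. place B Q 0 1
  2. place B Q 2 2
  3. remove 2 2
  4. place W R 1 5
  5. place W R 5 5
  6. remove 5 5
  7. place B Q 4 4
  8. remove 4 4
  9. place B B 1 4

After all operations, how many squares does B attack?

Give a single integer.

Op 1: place BQ@(0,1)
Op 2: place BQ@(2,2)
Op 3: remove (2,2)
Op 4: place WR@(1,5)
Op 5: place WR@(5,5)
Op 6: remove (5,5)
Op 7: place BQ@(4,4)
Op 8: remove (4,4)
Op 9: place BB@(1,4)
Per-piece attacks for B:
  BQ@(0,1): attacks (0,2) (0,3) (0,4) (0,5) (0,0) (1,1) (2,1) (3,1) (4,1) (5,1) (1,2) (2,3) (3,4) (4,5) (1,0)
  BB@(1,4): attacks (2,5) (2,3) (3,2) (4,1) (5,0) (0,5) (0,3)
Union (18 distinct): (0,0) (0,2) (0,3) (0,4) (0,5) (1,0) (1,1) (1,2) (2,1) (2,3) (2,5) (3,1) (3,2) (3,4) (4,1) (4,5) (5,0) (5,1)

Answer: 18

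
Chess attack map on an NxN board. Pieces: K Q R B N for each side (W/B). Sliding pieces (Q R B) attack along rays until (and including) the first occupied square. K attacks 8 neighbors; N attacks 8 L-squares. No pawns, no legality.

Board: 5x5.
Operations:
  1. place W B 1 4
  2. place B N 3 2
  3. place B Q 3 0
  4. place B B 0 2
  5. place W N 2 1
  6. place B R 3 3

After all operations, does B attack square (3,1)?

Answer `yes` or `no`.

Op 1: place WB@(1,4)
Op 2: place BN@(3,2)
Op 3: place BQ@(3,0)
Op 4: place BB@(0,2)
Op 5: place WN@(2,1)
Op 6: place BR@(3,3)
Per-piece attacks for B:
  BB@(0,2): attacks (1,3) (2,4) (1,1) (2,0)
  BQ@(3,0): attacks (3,1) (3,2) (4,0) (2,0) (1,0) (0,0) (4,1) (2,1) [ray(0,1) blocked at (3,2); ray(-1,1) blocked at (2,1)]
  BN@(3,2): attacks (4,4) (2,4) (1,3) (4,0) (2,0) (1,1)
  BR@(3,3): attacks (3,4) (3,2) (4,3) (2,3) (1,3) (0,3) [ray(0,-1) blocked at (3,2)]
B attacks (3,1): yes

Answer: yes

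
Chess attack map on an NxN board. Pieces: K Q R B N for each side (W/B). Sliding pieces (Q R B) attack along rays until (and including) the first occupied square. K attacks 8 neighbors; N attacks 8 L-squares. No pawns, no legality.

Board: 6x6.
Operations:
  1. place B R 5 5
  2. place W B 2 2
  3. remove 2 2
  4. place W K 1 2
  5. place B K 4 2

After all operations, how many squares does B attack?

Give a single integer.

Answer: 15

Derivation:
Op 1: place BR@(5,5)
Op 2: place WB@(2,2)
Op 3: remove (2,2)
Op 4: place WK@(1,2)
Op 5: place BK@(4,2)
Per-piece attacks for B:
  BK@(4,2): attacks (4,3) (4,1) (5,2) (3,2) (5,3) (5,1) (3,3) (3,1)
  BR@(5,5): attacks (5,4) (5,3) (5,2) (5,1) (5,0) (4,5) (3,5) (2,5) (1,5) (0,5)
Union (15 distinct): (0,5) (1,5) (2,5) (3,1) (3,2) (3,3) (3,5) (4,1) (4,3) (4,5) (5,0) (5,1) (5,2) (5,3) (5,4)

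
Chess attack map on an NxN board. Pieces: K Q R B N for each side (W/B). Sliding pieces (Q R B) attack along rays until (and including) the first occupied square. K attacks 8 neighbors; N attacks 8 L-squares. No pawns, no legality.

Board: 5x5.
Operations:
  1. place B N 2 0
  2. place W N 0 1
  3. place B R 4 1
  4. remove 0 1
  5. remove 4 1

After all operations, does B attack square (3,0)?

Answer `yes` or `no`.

Answer: no

Derivation:
Op 1: place BN@(2,0)
Op 2: place WN@(0,1)
Op 3: place BR@(4,1)
Op 4: remove (0,1)
Op 5: remove (4,1)
Per-piece attacks for B:
  BN@(2,0): attacks (3,2) (4,1) (1,2) (0,1)
B attacks (3,0): no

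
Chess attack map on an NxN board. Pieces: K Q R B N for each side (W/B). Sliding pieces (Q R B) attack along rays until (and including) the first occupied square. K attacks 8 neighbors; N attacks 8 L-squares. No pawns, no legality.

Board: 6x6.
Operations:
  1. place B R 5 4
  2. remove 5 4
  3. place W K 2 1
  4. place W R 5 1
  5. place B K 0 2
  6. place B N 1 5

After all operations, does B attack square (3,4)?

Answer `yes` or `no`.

Answer: yes

Derivation:
Op 1: place BR@(5,4)
Op 2: remove (5,4)
Op 3: place WK@(2,1)
Op 4: place WR@(5,1)
Op 5: place BK@(0,2)
Op 6: place BN@(1,5)
Per-piece attacks for B:
  BK@(0,2): attacks (0,3) (0,1) (1,2) (1,3) (1,1)
  BN@(1,5): attacks (2,3) (3,4) (0,3)
B attacks (3,4): yes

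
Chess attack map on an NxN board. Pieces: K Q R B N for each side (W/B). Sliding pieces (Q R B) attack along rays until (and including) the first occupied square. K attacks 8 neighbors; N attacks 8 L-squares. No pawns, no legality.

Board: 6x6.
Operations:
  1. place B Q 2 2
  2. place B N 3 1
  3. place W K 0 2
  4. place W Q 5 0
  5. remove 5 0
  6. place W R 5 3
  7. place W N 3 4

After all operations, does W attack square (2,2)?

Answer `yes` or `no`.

Op 1: place BQ@(2,2)
Op 2: place BN@(3,1)
Op 3: place WK@(0,2)
Op 4: place WQ@(5,0)
Op 5: remove (5,0)
Op 6: place WR@(5,3)
Op 7: place WN@(3,4)
Per-piece attacks for W:
  WK@(0,2): attacks (0,3) (0,1) (1,2) (1,3) (1,1)
  WN@(3,4): attacks (5,5) (1,5) (4,2) (5,3) (2,2) (1,3)
  WR@(5,3): attacks (5,4) (5,5) (5,2) (5,1) (5,0) (4,3) (3,3) (2,3) (1,3) (0,3)
W attacks (2,2): yes

Answer: yes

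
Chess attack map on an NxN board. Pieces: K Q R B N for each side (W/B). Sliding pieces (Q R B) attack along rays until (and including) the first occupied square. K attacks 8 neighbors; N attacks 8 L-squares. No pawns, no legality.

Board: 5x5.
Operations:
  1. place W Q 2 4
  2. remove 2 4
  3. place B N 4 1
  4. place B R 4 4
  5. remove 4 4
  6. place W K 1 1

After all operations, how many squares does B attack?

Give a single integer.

Answer: 3

Derivation:
Op 1: place WQ@(2,4)
Op 2: remove (2,4)
Op 3: place BN@(4,1)
Op 4: place BR@(4,4)
Op 5: remove (4,4)
Op 6: place WK@(1,1)
Per-piece attacks for B:
  BN@(4,1): attacks (3,3) (2,2) (2,0)
Union (3 distinct): (2,0) (2,2) (3,3)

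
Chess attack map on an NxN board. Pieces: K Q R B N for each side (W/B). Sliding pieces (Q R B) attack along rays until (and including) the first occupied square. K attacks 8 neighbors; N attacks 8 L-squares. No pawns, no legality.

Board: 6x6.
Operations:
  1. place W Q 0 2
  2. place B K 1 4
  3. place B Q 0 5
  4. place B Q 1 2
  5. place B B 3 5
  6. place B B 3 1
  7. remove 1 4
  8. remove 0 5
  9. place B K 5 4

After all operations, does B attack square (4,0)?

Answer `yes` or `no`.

Op 1: place WQ@(0,2)
Op 2: place BK@(1,4)
Op 3: place BQ@(0,5)
Op 4: place BQ@(1,2)
Op 5: place BB@(3,5)
Op 6: place BB@(3,1)
Op 7: remove (1,4)
Op 8: remove (0,5)
Op 9: place BK@(5,4)
Per-piece attacks for B:
  BQ@(1,2): attacks (1,3) (1,4) (1,5) (1,1) (1,0) (2,2) (3,2) (4,2) (5,2) (0,2) (2,3) (3,4) (4,5) (2,1) (3,0) (0,3) (0,1) [ray(-1,0) blocked at (0,2)]
  BB@(3,1): attacks (4,2) (5,3) (4,0) (2,2) (1,3) (0,4) (2,0)
  BB@(3,5): attacks (4,4) (5,3) (2,4) (1,3) (0,2) [ray(-1,-1) blocked at (0,2)]
  BK@(5,4): attacks (5,5) (5,3) (4,4) (4,5) (4,3)
B attacks (4,0): yes

Answer: yes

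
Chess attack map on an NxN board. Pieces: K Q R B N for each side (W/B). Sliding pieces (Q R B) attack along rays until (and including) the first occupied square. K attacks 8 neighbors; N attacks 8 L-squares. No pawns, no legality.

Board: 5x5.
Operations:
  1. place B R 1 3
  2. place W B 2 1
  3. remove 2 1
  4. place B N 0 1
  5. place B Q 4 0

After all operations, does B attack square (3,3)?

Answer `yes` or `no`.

Op 1: place BR@(1,3)
Op 2: place WB@(2,1)
Op 3: remove (2,1)
Op 4: place BN@(0,1)
Op 5: place BQ@(4,0)
Per-piece attacks for B:
  BN@(0,1): attacks (1,3) (2,2) (2,0)
  BR@(1,3): attacks (1,4) (1,2) (1,1) (1,0) (2,3) (3,3) (4,3) (0,3)
  BQ@(4,0): attacks (4,1) (4,2) (4,3) (4,4) (3,0) (2,0) (1,0) (0,0) (3,1) (2,2) (1,3) [ray(-1,1) blocked at (1,3)]
B attacks (3,3): yes

Answer: yes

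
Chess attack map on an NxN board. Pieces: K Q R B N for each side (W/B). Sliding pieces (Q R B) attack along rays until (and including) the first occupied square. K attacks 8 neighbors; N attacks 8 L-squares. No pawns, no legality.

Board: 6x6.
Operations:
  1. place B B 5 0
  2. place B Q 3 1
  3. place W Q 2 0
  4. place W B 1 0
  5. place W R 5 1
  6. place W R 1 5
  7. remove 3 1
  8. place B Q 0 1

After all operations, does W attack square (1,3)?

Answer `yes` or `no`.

Op 1: place BB@(5,0)
Op 2: place BQ@(3,1)
Op 3: place WQ@(2,0)
Op 4: place WB@(1,0)
Op 5: place WR@(5,1)
Op 6: place WR@(1,5)
Op 7: remove (3,1)
Op 8: place BQ@(0,1)
Per-piece attacks for W:
  WB@(1,0): attacks (2,1) (3,2) (4,3) (5,4) (0,1) [ray(-1,1) blocked at (0,1)]
  WR@(1,5): attacks (1,4) (1,3) (1,2) (1,1) (1,0) (2,5) (3,5) (4,5) (5,5) (0,5) [ray(0,-1) blocked at (1,0)]
  WQ@(2,0): attacks (2,1) (2,2) (2,3) (2,4) (2,5) (3,0) (4,0) (5,0) (1,0) (3,1) (4,2) (5,3) (1,1) (0,2) [ray(1,0) blocked at (5,0); ray(-1,0) blocked at (1,0)]
  WR@(5,1): attacks (5,2) (5,3) (5,4) (5,5) (5,0) (4,1) (3,1) (2,1) (1,1) (0,1) [ray(0,-1) blocked at (5,0); ray(-1,0) blocked at (0,1)]
W attacks (1,3): yes

Answer: yes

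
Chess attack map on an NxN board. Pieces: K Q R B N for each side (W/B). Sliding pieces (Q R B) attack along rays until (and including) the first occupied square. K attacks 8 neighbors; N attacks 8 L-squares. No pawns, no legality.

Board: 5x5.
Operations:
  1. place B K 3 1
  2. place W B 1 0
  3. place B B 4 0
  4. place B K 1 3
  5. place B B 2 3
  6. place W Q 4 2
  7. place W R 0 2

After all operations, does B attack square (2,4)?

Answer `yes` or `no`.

Answer: yes

Derivation:
Op 1: place BK@(3,1)
Op 2: place WB@(1,0)
Op 3: place BB@(4,0)
Op 4: place BK@(1,3)
Op 5: place BB@(2,3)
Op 6: place WQ@(4,2)
Op 7: place WR@(0,2)
Per-piece attacks for B:
  BK@(1,3): attacks (1,4) (1,2) (2,3) (0,3) (2,4) (2,2) (0,4) (0,2)
  BB@(2,3): attacks (3,4) (3,2) (4,1) (1,4) (1,2) (0,1)
  BK@(3,1): attacks (3,2) (3,0) (4,1) (2,1) (4,2) (4,0) (2,2) (2,0)
  BB@(4,0): attacks (3,1) [ray(-1,1) blocked at (3,1)]
B attacks (2,4): yes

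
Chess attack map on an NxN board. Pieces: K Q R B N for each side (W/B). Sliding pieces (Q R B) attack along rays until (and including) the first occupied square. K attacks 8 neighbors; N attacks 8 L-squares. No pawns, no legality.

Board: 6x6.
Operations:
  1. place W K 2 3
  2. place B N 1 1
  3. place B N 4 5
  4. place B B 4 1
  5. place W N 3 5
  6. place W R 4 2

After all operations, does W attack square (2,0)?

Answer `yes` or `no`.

Op 1: place WK@(2,3)
Op 2: place BN@(1,1)
Op 3: place BN@(4,5)
Op 4: place BB@(4,1)
Op 5: place WN@(3,5)
Op 6: place WR@(4,2)
Per-piece attacks for W:
  WK@(2,3): attacks (2,4) (2,2) (3,3) (1,3) (3,4) (3,2) (1,4) (1,2)
  WN@(3,5): attacks (4,3) (5,4) (2,3) (1,4)
  WR@(4,2): attacks (4,3) (4,4) (4,5) (4,1) (5,2) (3,2) (2,2) (1,2) (0,2) [ray(0,1) blocked at (4,5); ray(0,-1) blocked at (4,1)]
W attacks (2,0): no

Answer: no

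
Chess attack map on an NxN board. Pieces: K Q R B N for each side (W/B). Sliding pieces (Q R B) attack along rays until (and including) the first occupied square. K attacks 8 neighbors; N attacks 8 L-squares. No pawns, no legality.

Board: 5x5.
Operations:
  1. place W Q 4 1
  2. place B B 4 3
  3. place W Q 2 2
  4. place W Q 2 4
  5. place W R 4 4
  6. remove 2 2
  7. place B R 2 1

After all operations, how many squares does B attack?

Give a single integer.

Op 1: place WQ@(4,1)
Op 2: place BB@(4,3)
Op 3: place WQ@(2,2)
Op 4: place WQ@(2,4)
Op 5: place WR@(4,4)
Op 6: remove (2,2)
Op 7: place BR@(2,1)
Per-piece attacks for B:
  BR@(2,1): attacks (2,2) (2,3) (2,4) (2,0) (3,1) (4,1) (1,1) (0,1) [ray(0,1) blocked at (2,4); ray(1,0) blocked at (4,1)]
  BB@(4,3): attacks (3,4) (3,2) (2,1) [ray(-1,-1) blocked at (2,1)]
Union (11 distinct): (0,1) (1,1) (2,0) (2,1) (2,2) (2,3) (2,4) (3,1) (3,2) (3,4) (4,1)

Answer: 11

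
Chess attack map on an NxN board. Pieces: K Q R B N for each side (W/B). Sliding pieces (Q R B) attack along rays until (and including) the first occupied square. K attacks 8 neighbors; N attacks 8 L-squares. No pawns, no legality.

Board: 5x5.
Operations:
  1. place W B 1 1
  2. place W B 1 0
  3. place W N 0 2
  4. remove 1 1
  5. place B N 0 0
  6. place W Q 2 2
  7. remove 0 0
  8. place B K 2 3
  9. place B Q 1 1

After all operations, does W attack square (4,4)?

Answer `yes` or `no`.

Answer: yes

Derivation:
Op 1: place WB@(1,1)
Op 2: place WB@(1,0)
Op 3: place WN@(0,2)
Op 4: remove (1,1)
Op 5: place BN@(0,0)
Op 6: place WQ@(2,2)
Op 7: remove (0,0)
Op 8: place BK@(2,3)
Op 9: place BQ@(1,1)
Per-piece attacks for W:
  WN@(0,2): attacks (1,4) (2,3) (1,0) (2,1)
  WB@(1,0): attacks (2,1) (3,2) (4,3) (0,1)
  WQ@(2,2): attacks (2,3) (2,1) (2,0) (3,2) (4,2) (1,2) (0,2) (3,3) (4,4) (3,1) (4,0) (1,3) (0,4) (1,1) [ray(0,1) blocked at (2,3); ray(-1,0) blocked at (0,2); ray(-1,-1) blocked at (1,1)]
W attacks (4,4): yes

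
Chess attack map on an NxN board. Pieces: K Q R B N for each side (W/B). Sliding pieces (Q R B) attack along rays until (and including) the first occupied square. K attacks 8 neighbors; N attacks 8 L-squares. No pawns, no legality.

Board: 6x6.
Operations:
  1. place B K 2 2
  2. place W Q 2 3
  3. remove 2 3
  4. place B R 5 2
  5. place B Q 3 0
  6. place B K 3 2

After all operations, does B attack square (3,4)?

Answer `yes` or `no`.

Op 1: place BK@(2,2)
Op 2: place WQ@(2,3)
Op 3: remove (2,3)
Op 4: place BR@(5,2)
Op 5: place BQ@(3,0)
Op 6: place BK@(3,2)
Per-piece attacks for B:
  BK@(2,2): attacks (2,3) (2,1) (3,2) (1,2) (3,3) (3,1) (1,3) (1,1)
  BQ@(3,0): attacks (3,1) (3,2) (4,0) (5,0) (2,0) (1,0) (0,0) (4,1) (5,2) (2,1) (1,2) (0,3) [ray(0,1) blocked at (3,2); ray(1,1) blocked at (5,2)]
  BK@(3,2): attacks (3,3) (3,1) (4,2) (2,2) (4,3) (4,1) (2,3) (2,1)
  BR@(5,2): attacks (5,3) (5,4) (5,5) (5,1) (5,0) (4,2) (3,2) [ray(-1,0) blocked at (3,2)]
B attacks (3,4): no

Answer: no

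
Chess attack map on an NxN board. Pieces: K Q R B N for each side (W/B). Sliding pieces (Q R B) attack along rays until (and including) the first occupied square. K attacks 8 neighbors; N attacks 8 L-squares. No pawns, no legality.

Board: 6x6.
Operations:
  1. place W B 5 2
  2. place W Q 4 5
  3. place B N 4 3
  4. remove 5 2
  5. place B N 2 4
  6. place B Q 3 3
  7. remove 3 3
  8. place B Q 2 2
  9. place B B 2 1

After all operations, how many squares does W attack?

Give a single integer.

Answer: 12

Derivation:
Op 1: place WB@(5,2)
Op 2: place WQ@(4,5)
Op 3: place BN@(4,3)
Op 4: remove (5,2)
Op 5: place BN@(2,4)
Op 6: place BQ@(3,3)
Op 7: remove (3,3)
Op 8: place BQ@(2,2)
Op 9: place BB@(2,1)
Per-piece attacks for W:
  WQ@(4,5): attacks (4,4) (4,3) (5,5) (3,5) (2,5) (1,5) (0,5) (5,4) (3,4) (2,3) (1,2) (0,1) [ray(0,-1) blocked at (4,3)]
Union (12 distinct): (0,1) (0,5) (1,2) (1,5) (2,3) (2,5) (3,4) (3,5) (4,3) (4,4) (5,4) (5,5)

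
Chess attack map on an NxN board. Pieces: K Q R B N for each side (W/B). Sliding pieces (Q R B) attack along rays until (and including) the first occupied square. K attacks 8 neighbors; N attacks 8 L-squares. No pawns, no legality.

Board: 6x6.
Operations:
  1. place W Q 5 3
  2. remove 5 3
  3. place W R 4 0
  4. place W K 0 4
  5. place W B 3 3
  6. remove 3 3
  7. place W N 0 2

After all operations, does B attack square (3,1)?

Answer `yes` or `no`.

Op 1: place WQ@(5,3)
Op 2: remove (5,3)
Op 3: place WR@(4,0)
Op 4: place WK@(0,4)
Op 5: place WB@(3,3)
Op 6: remove (3,3)
Op 7: place WN@(0,2)
Per-piece attacks for B:
B attacks (3,1): no

Answer: no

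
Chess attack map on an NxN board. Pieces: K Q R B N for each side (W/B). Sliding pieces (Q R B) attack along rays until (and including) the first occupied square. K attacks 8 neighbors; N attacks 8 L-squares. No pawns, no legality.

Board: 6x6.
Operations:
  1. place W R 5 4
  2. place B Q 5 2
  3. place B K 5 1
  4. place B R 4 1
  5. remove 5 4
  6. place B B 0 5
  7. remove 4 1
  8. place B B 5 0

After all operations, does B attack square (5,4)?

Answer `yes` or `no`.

Op 1: place WR@(5,4)
Op 2: place BQ@(5,2)
Op 3: place BK@(5,1)
Op 4: place BR@(4,1)
Op 5: remove (5,4)
Op 6: place BB@(0,5)
Op 7: remove (4,1)
Op 8: place BB@(5,0)
Per-piece attacks for B:
  BB@(0,5): attacks (1,4) (2,3) (3,2) (4,1) (5,0) [ray(1,-1) blocked at (5,0)]
  BB@(5,0): attacks (4,1) (3,2) (2,3) (1,4) (0,5) [ray(-1,1) blocked at (0,5)]
  BK@(5,1): attacks (5,2) (5,0) (4,1) (4,2) (4,0)
  BQ@(5,2): attacks (5,3) (5,4) (5,5) (5,1) (4,2) (3,2) (2,2) (1,2) (0,2) (4,3) (3,4) (2,5) (4,1) (3,0) [ray(0,-1) blocked at (5,1)]
B attacks (5,4): yes

Answer: yes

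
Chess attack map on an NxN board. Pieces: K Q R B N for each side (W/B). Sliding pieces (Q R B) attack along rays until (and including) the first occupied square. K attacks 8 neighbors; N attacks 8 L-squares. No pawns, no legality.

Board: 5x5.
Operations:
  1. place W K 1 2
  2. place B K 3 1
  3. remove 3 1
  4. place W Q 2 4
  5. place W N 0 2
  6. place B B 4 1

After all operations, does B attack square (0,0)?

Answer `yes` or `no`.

Answer: no

Derivation:
Op 1: place WK@(1,2)
Op 2: place BK@(3,1)
Op 3: remove (3,1)
Op 4: place WQ@(2,4)
Op 5: place WN@(0,2)
Op 6: place BB@(4,1)
Per-piece attacks for B:
  BB@(4,1): attacks (3,2) (2,3) (1,4) (3,0)
B attacks (0,0): no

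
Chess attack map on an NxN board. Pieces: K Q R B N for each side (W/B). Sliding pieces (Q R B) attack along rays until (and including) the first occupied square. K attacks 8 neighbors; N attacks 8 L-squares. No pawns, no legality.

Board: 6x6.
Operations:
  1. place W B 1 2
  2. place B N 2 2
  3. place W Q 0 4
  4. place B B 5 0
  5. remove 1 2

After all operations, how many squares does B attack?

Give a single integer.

Op 1: place WB@(1,2)
Op 2: place BN@(2,2)
Op 3: place WQ@(0,4)
Op 4: place BB@(5,0)
Op 5: remove (1,2)
Per-piece attacks for B:
  BN@(2,2): attacks (3,4) (4,3) (1,4) (0,3) (3,0) (4,1) (1,0) (0,1)
  BB@(5,0): attacks (4,1) (3,2) (2,3) (1,4) (0,5)
Union (11 distinct): (0,1) (0,3) (0,5) (1,0) (1,4) (2,3) (3,0) (3,2) (3,4) (4,1) (4,3)

Answer: 11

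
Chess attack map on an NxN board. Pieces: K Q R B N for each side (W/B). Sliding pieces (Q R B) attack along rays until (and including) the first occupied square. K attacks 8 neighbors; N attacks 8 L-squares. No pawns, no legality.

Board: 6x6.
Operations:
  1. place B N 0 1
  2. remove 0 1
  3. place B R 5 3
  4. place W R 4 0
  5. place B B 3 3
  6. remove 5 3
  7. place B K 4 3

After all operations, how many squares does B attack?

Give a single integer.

Answer: 15

Derivation:
Op 1: place BN@(0,1)
Op 2: remove (0,1)
Op 3: place BR@(5,3)
Op 4: place WR@(4,0)
Op 5: place BB@(3,3)
Op 6: remove (5,3)
Op 7: place BK@(4,3)
Per-piece attacks for B:
  BB@(3,3): attacks (4,4) (5,5) (4,2) (5,1) (2,4) (1,5) (2,2) (1,1) (0,0)
  BK@(4,3): attacks (4,4) (4,2) (5,3) (3,3) (5,4) (5,2) (3,4) (3,2)
Union (15 distinct): (0,0) (1,1) (1,5) (2,2) (2,4) (3,2) (3,3) (3,4) (4,2) (4,4) (5,1) (5,2) (5,3) (5,4) (5,5)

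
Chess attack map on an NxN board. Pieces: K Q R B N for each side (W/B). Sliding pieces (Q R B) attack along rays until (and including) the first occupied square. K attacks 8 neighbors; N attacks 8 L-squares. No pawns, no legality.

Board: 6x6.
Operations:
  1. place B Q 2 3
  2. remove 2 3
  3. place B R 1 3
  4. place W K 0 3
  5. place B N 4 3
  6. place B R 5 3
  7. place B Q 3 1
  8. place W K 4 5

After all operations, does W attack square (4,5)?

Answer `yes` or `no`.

Answer: no

Derivation:
Op 1: place BQ@(2,3)
Op 2: remove (2,3)
Op 3: place BR@(1,3)
Op 4: place WK@(0,3)
Op 5: place BN@(4,3)
Op 6: place BR@(5,3)
Op 7: place BQ@(3,1)
Op 8: place WK@(4,5)
Per-piece attacks for W:
  WK@(0,3): attacks (0,4) (0,2) (1,3) (1,4) (1,2)
  WK@(4,5): attacks (4,4) (5,5) (3,5) (5,4) (3,4)
W attacks (4,5): no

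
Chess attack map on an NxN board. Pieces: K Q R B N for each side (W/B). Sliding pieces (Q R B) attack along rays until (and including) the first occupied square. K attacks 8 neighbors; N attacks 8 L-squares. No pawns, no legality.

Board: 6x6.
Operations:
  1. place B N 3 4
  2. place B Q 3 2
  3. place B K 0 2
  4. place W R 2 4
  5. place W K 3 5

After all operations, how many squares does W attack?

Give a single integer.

Op 1: place BN@(3,4)
Op 2: place BQ@(3,2)
Op 3: place BK@(0,2)
Op 4: place WR@(2,4)
Op 5: place WK@(3,5)
Per-piece attacks for W:
  WR@(2,4): attacks (2,5) (2,3) (2,2) (2,1) (2,0) (3,4) (1,4) (0,4) [ray(1,0) blocked at (3,4)]
  WK@(3,5): attacks (3,4) (4,5) (2,5) (4,4) (2,4)
Union (11 distinct): (0,4) (1,4) (2,0) (2,1) (2,2) (2,3) (2,4) (2,5) (3,4) (4,4) (4,5)

Answer: 11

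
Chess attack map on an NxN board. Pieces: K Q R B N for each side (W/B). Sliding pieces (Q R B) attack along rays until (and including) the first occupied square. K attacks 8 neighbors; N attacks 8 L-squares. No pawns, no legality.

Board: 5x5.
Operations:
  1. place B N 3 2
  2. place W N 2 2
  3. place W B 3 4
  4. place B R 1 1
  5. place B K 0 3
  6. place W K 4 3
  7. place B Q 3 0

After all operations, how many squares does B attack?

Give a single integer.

Answer: 18

Derivation:
Op 1: place BN@(3,2)
Op 2: place WN@(2,2)
Op 3: place WB@(3,4)
Op 4: place BR@(1,1)
Op 5: place BK@(0,3)
Op 6: place WK@(4,3)
Op 7: place BQ@(3,0)
Per-piece attacks for B:
  BK@(0,3): attacks (0,4) (0,2) (1,3) (1,4) (1,2)
  BR@(1,1): attacks (1,2) (1,3) (1,4) (1,0) (2,1) (3,1) (4,1) (0,1)
  BQ@(3,0): attacks (3,1) (3,2) (4,0) (2,0) (1,0) (0,0) (4,1) (2,1) (1,2) (0,3) [ray(0,1) blocked at (3,2); ray(-1,1) blocked at (0,3)]
  BN@(3,2): attacks (4,4) (2,4) (1,3) (4,0) (2,0) (1,1)
Union (18 distinct): (0,0) (0,1) (0,2) (0,3) (0,4) (1,0) (1,1) (1,2) (1,3) (1,4) (2,0) (2,1) (2,4) (3,1) (3,2) (4,0) (4,1) (4,4)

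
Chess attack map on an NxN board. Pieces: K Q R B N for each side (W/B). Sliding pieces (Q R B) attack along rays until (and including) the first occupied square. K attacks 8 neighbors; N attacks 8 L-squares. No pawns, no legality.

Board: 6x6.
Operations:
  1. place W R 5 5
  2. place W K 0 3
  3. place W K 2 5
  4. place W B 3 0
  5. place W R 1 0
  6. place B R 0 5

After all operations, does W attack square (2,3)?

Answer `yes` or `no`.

Op 1: place WR@(5,5)
Op 2: place WK@(0,3)
Op 3: place WK@(2,5)
Op 4: place WB@(3,0)
Op 5: place WR@(1,0)
Op 6: place BR@(0,5)
Per-piece attacks for W:
  WK@(0,3): attacks (0,4) (0,2) (1,3) (1,4) (1,2)
  WR@(1,0): attacks (1,1) (1,2) (1,3) (1,4) (1,5) (2,0) (3,0) (0,0) [ray(1,0) blocked at (3,0)]
  WK@(2,5): attacks (2,4) (3,5) (1,5) (3,4) (1,4)
  WB@(3,0): attacks (4,1) (5,2) (2,1) (1,2) (0,3) [ray(-1,1) blocked at (0,3)]
  WR@(5,5): attacks (5,4) (5,3) (5,2) (5,1) (5,0) (4,5) (3,5) (2,5) [ray(-1,0) blocked at (2,5)]
W attacks (2,3): no

Answer: no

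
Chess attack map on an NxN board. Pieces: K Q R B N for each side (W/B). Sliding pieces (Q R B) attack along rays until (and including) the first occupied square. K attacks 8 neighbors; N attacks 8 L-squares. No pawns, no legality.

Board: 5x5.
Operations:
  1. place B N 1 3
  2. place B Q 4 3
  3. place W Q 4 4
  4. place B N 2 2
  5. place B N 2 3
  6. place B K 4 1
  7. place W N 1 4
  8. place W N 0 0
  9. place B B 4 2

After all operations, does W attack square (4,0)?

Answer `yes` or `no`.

Op 1: place BN@(1,3)
Op 2: place BQ@(4,3)
Op 3: place WQ@(4,4)
Op 4: place BN@(2,2)
Op 5: place BN@(2,3)
Op 6: place BK@(4,1)
Op 7: place WN@(1,4)
Op 8: place WN@(0,0)
Op 9: place BB@(4,2)
Per-piece attacks for W:
  WN@(0,0): attacks (1,2) (2,1)
  WN@(1,4): attacks (2,2) (3,3) (0,2)
  WQ@(4,4): attacks (4,3) (3,4) (2,4) (1,4) (3,3) (2,2) [ray(0,-1) blocked at (4,3); ray(-1,0) blocked at (1,4); ray(-1,-1) blocked at (2,2)]
W attacks (4,0): no

Answer: no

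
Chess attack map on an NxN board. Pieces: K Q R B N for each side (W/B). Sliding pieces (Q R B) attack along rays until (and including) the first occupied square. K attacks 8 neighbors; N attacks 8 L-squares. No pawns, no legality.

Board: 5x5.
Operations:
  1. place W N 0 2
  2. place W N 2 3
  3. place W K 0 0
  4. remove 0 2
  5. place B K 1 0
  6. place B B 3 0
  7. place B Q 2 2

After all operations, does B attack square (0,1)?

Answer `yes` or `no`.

Op 1: place WN@(0,2)
Op 2: place WN@(2,3)
Op 3: place WK@(0,0)
Op 4: remove (0,2)
Op 5: place BK@(1,0)
Op 6: place BB@(3,0)
Op 7: place BQ@(2,2)
Per-piece attacks for B:
  BK@(1,0): attacks (1,1) (2,0) (0,0) (2,1) (0,1)
  BQ@(2,2): attacks (2,3) (2,1) (2,0) (3,2) (4,2) (1,2) (0,2) (3,3) (4,4) (3,1) (4,0) (1,3) (0,4) (1,1) (0,0) [ray(0,1) blocked at (2,3); ray(-1,-1) blocked at (0,0)]
  BB@(3,0): attacks (4,1) (2,1) (1,2) (0,3)
B attacks (0,1): yes

Answer: yes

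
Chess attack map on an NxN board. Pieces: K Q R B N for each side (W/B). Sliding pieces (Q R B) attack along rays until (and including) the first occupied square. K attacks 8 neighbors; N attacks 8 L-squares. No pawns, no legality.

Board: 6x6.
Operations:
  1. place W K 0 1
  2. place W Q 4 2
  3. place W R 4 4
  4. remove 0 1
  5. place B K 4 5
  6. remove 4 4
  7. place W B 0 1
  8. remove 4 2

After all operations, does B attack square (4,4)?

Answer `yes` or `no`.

Op 1: place WK@(0,1)
Op 2: place WQ@(4,2)
Op 3: place WR@(4,4)
Op 4: remove (0,1)
Op 5: place BK@(4,5)
Op 6: remove (4,4)
Op 7: place WB@(0,1)
Op 8: remove (4,2)
Per-piece attacks for B:
  BK@(4,5): attacks (4,4) (5,5) (3,5) (5,4) (3,4)
B attacks (4,4): yes

Answer: yes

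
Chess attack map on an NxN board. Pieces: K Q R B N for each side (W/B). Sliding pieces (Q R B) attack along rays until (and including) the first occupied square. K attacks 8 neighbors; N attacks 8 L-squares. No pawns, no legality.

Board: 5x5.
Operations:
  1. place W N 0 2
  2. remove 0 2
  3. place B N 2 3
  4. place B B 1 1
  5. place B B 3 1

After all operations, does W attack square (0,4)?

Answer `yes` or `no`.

Answer: no

Derivation:
Op 1: place WN@(0,2)
Op 2: remove (0,2)
Op 3: place BN@(2,3)
Op 4: place BB@(1,1)
Op 5: place BB@(3,1)
Per-piece attacks for W:
W attacks (0,4): no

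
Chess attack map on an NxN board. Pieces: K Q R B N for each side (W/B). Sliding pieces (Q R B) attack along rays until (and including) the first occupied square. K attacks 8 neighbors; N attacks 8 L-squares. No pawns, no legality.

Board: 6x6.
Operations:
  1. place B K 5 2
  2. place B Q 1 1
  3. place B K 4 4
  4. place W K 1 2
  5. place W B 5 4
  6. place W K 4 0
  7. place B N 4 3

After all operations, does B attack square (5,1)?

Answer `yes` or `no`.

Op 1: place BK@(5,2)
Op 2: place BQ@(1,1)
Op 3: place BK@(4,4)
Op 4: place WK@(1,2)
Op 5: place WB@(5,4)
Op 6: place WK@(4,0)
Op 7: place BN@(4,3)
Per-piece attacks for B:
  BQ@(1,1): attacks (1,2) (1,0) (2,1) (3,1) (4,1) (5,1) (0,1) (2,2) (3,3) (4,4) (2,0) (0,2) (0,0) [ray(0,1) blocked at (1,2); ray(1,1) blocked at (4,4)]
  BN@(4,3): attacks (5,5) (3,5) (2,4) (5,1) (3,1) (2,2)
  BK@(4,4): attacks (4,5) (4,3) (5,4) (3,4) (5,5) (5,3) (3,5) (3,3)
  BK@(5,2): attacks (5,3) (5,1) (4,2) (4,3) (4,1)
B attacks (5,1): yes

Answer: yes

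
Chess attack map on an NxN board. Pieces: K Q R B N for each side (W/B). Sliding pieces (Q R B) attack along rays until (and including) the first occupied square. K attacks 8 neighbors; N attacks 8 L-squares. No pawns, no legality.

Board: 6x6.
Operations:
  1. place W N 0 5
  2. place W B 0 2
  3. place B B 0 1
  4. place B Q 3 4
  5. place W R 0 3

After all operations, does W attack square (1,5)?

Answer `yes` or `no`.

Answer: no

Derivation:
Op 1: place WN@(0,5)
Op 2: place WB@(0,2)
Op 3: place BB@(0,1)
Op 4: place BQ@(3,4)
Op 5: place WR@(0,3)
Per-piece attacks for W:
  WB@(0,2): attacks (1,3) (2,4) (3,5) (1,1) (2,0)
  WR@(0,3): attacks (0,4) (0,5) (0,2) (1,3) (2,3) (3,3) (4,3) (5,3) [ray(0,1) blocked at (0,5); ray(0,-1) blocked at (0,2)]
  WN@(0,5): attacks (1,3) (2,4)
W attacks (1,5): no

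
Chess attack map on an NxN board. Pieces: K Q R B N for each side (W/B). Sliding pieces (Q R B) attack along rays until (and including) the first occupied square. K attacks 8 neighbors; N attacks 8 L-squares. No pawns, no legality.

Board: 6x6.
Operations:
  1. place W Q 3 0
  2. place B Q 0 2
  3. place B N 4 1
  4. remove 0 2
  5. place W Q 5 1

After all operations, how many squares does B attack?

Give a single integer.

Answer: 4

Derivation:
Op 1: place WQ@(3,0)
Op 2: place BQ@(0,2)
Op 3: place BN@(4,1)
Op 4: remove (0,2)
Op 5: place WQ@(5,1)
Per-piece attacks for B:
  BN@(4,1): attacks (5,3) (3,3) (2,2) (2,0)
Union (4 distinct): (2,0) (2,2) (3,3) (5,3)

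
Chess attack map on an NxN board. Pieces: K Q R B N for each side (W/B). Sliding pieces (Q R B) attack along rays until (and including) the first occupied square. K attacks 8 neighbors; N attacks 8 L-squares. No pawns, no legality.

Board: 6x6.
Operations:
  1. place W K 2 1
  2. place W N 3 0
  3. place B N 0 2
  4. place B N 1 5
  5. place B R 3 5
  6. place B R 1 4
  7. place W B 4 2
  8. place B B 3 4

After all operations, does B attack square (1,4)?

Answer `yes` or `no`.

Op 1: place WK@(2,1)
Op 2: place WN@(3,0)
Op 3: place BN@(0,2)
Op 4: place BN@(1,5)
Op 5: place BR@(3,5)
Op 6: place BR@(1,4)
Op 7: place WB@(4,2)
Op 8: place BB@(3,4)
Per-piece attacks for B:
  BN@(0,2): attacks (1,4) (2,3) (1,0) (2,1)
  BR@(1,4): attacks (1,5) (1,3) (1,2) (1,1) (1,0) (2,4) (3,4) (0,4) [ray(0,1) blocked at (1,5); ray(1,0) blocked at (3,4)]
  BN@(1,5): attacks (2,3) (3,4) (0,3)
  BB@(3,4): attacks (4,5) (4,3) (5,2) (2,5) (2,3) (1,2) (0,1)
  BR@(3,5): attacks (3,4) (4,5) (5,5) (2,5) (1,5) [ray(0,-1) blocked at (3,4); ray(-1,0) blocked at (1,5)]
B attacks (1,4): yes

Answer: yes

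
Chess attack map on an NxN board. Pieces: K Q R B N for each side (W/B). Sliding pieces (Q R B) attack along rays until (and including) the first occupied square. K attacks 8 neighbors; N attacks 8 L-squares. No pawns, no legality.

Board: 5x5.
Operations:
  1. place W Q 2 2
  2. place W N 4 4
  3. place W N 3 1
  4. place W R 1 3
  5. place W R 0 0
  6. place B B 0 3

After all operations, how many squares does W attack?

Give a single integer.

Answer: 21

Derivation:
Op 1: place WQ@(2,2)
Op 2: place WN@(4,4)
Op 3: place WN@(3,1)
Op 4: place WR@(1,3)
Op 5: place WR@(0,0)
Op 6: place BB@(0,3)
Per-piece attacks for W:
  WR@(0,0): attacks (0,1) (0,2) (0,3) (1,0) (2,0) (3,0) (4,0) [ray(0,1) blocked at (0,3)]
  WR@(1,3): attacks (1,4) (1,2) (1,1) (1,0) (2,3) (3,3) (4,3) (0,3) [ray(-1,0) blocked at (0,3)]
  WQ@(2,2): attacks (2,3) (2,4) (2,1) (2,0) (3,2) (4,2) (1,2) (0,2) (3,3) (4,4) (3,1) (1,3) (1,1) (0,0) [ray(1,1) blocked at (4,4); ray(1,-1) blocked at (3,1); ray(-1,1) blocked at (1,3); ray(-1,-1) blocked at (0,0)]
  WN@(3,1): attacks (4,3) (2,3) (1,2) (1,0)
  WN@(4,4): attacks (3,2) (2,3)
Union (21 distinct): (0,0) (0,1) (0,2) (0,3) (1,0) (1,1) (1,2) (1,3) (1,4) (2,0) (2,1) (2,3) (2,4) (3,0) (3,1) (3,2) (3,3) (4,0) (4,2) (4,3) (4,4)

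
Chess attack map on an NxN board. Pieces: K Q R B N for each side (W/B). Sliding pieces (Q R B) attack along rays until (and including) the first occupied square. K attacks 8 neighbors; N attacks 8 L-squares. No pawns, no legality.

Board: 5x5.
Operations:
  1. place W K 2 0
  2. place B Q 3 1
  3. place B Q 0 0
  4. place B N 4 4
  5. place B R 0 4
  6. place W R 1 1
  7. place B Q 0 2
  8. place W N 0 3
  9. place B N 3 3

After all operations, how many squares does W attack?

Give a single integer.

Op 1: place WK@(2,0)
Op 2: place BQ@(3,1)
Op 3: place BQ@(0,0)
Op 4: place BN@(4,4)
Op 5: place BR@(0,4)
Op 6: place WR@(1,1)
Op 7: place BQ@(0,2)
Op 8: place WN@(0,3)
Op 9: place BN@(3,3)
Per-piece attacks for W:
  WN@(0,3): attacks (2,4) (1,1) (2,2)
  WR@(1,1): attacks (1,2) (1,3) (1,4) (1,0) (2,1) (3,1) (0,1) [ray(1,0) blocked at (3,1)]
  WK@(2,0): attacks (2,1) (3,0) (1,0) (3,1) (1,1)
Union (11 distinct): (0,1) (1,0) (1,1) (1,2) (1,3) (1,4) (2,1) (2,2) (2,4) (3,0) (3,1)

Answer: 11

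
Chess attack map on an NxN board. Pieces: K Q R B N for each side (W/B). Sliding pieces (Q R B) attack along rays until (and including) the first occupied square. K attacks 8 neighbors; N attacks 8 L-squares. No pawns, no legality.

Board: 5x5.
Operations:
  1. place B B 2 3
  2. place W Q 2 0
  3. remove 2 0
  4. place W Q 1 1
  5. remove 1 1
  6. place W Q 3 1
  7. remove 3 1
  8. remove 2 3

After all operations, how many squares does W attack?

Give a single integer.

Op 1: place BB@(2,3)
Op 2: place WQ@(2,0)
Op 3: remove (2,0)
Op 4: place WQ@(1,1)
Op 5: remove (1,1)
Op 6: place WQ@(3,1)
Op 7: remove (3,1)
Op 8: remove (2,3)
Per-piece attacks for W:
Union (0 distinct): (none)

Answer: 0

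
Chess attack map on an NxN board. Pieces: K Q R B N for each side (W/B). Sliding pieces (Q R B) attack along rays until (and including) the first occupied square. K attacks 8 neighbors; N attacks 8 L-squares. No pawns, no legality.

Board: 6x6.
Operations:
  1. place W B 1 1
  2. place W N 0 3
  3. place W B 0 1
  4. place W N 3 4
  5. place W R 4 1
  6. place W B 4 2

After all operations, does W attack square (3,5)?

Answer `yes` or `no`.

Op 1: place WB@(1,1)
Op 2: place WN@(0,3)
Op 3: place WB@(0,1)
Op 4: place WN@(3,4)
Op 5: place WR@(4,1)
Op 6: place WB@(4,2)
Per-piece attacks for W:
  WB@(0,1): attacks (1,2) (2,3) (3,4) (1,0) [ray(1,1) blocked at (3,4)]
  WN@(0,3): attacks (1,5) (2,4) (1,1) (2,2)
  WB@(1,1): attacks (2,2) (3,3) (4,4) (5,5) (2,0) (0,2) (0,0)
  WN@(3,4): attacks (5,5) (1,5) (4,2) (5,3) (2,2) (1,3)
  WR@(4,1): attacks (4,2) (4,0) (5,1) (3,1) (2,1) (1,1) [ray(0,1) blocked at (4,2); ray(-1,0) blocked at (1,1)]
  WB@(4,2): attacks (5,3) (5,1) (3,3) (2,4) (1,5) (3,1) (2,0)
W attacks (3,5): no

Answer: no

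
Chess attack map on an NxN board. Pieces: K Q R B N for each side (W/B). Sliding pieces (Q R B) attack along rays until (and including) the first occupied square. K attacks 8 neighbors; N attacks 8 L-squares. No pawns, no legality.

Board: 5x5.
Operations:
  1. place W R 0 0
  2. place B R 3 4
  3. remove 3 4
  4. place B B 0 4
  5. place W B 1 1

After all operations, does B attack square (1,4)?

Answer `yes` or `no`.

Op 1: place WR@(0,0)
Op 2: place BR@(3,4)
Op 3: remove (3,4)
Op 4: place BB@(0,4)
Op 5: place WB@(1,1)
Per-piece attacks for B:
  BB@(0,4): attacks (1,3) (2,2) (3,1) (4,0)
B attacks (1,4): no

Answer: no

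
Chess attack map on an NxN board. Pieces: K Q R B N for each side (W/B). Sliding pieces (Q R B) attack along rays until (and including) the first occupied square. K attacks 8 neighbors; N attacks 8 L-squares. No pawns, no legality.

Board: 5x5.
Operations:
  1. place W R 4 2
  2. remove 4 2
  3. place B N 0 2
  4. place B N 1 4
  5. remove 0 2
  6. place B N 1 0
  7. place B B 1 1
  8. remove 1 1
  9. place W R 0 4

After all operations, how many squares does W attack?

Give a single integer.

Op 1: place WR@(4,2)
Op 2: remove (4,2)
Op 3: place BN@(0,2)
Op 4: place BN@(1,4)
Op 5: remove (0,2)
Op 6: place BN@(1,0)
Op 7: place BB@(1,1)
Op 8: remove (1,1)
Op 9: place WR@(0,4)
Per-piece attacks for W:
  WR@(0,4): attacks (0,3) (0,2) (0,1) (0,0) (1,4) [ray(1,0) blocked at (1,4)]
Union (5 distinct): (0,0) (0,1) (0,2) (0,3) (1,4)

Answer: 5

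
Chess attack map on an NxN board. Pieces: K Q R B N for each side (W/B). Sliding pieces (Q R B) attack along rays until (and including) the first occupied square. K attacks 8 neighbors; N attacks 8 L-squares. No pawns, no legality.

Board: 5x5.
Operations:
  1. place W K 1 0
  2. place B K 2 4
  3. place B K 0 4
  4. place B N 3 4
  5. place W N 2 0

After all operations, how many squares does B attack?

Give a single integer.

Op 1: place WK@(1,0)
Op 2: place BK@(2,4)
Op 3: place BK@(0,4)
Op 4: place BN@(3,4)
Op 5: place WN@(2,0)
Per-piece attacks for B:
  BK@(0,4): attacks (0,3) (1,4) (1,3)
  BK@(2,4): attacks (2,3) (3,4) (1,4) (3,3) (1,3)
  BN@(3,4): attacks (4,2) (2,2) (1,3)
Union (8 distinct): (0,3) (1,3) (1,4) (2,2) (2,3) (3,3) (3,4) (4,2)

Answer: 8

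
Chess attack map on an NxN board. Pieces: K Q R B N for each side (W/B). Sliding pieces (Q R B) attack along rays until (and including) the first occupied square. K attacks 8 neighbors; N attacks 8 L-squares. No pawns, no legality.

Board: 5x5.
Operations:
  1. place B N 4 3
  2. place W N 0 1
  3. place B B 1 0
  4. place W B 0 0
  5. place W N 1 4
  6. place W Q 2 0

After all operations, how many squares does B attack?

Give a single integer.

Op 1: place BN@(4,3)
Op 2: place WN@(0,1)
Op 3: place BB@(1,0)
Op 4: place WB@(0,0)
Op 5: place WN@(1,4)
Op 6: place WQ@(2,0)
Per-piece attacks for B:
  BB@(1,0): attacks (2,1) (3,2) (4,3) (0,1) [ray(1,1) blocked at (4,3); ray(-1,1) blocked at (0,1)]
  BN@(4,3): attacks (2,4) (3,1) (2,2)
Union (7 distinct): (0,1) (2,1) (2,2) (2,4) (3,1) (3,2) (4,3)

Answer: 7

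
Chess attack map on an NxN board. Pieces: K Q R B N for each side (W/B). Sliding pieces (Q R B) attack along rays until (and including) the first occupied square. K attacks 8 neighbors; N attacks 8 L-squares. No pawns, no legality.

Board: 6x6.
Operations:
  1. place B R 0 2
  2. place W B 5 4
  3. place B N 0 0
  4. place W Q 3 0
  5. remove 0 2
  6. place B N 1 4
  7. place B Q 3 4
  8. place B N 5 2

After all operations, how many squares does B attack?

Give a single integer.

Op 1: place BR@(0,2)
Op 2: place WB@(5,4)
Op 3: place BN@(0,0)
Op 4: place WQ@(3,0)
Op 5: remove (0,2)
Op 6: place BN@(1,4)
Op 7: place BQ@(3,4)
Op 8: place BN@(5,2)
Per-piece attacks for B:
  BN@(0,0): attacks (1,2) (2,1)
  BN@(1,4): attacks (3,5) (2,2) (3,3) (0,2)
  BQ@(3,4): attacks (3,5) (3,3) (3,2) (3,1) (3,0) (4,4) (5,4) (2,4) (1,4) (4,5) (4,3) (5,2) (2,5) (2,3) (1,2) (0,1) [ray(0,-1) blocked at (3,0); ray(1,0) blocked at (5,4); ray(-1,0) blocked at (1,4); ray(1,-1) blocked at (5,2)]
  BN@(5,2): attacks (4,4) (3,3) (4,0) (3,1)
Union (20 distinct): (0,1) (0,2) (1,2) (1,4) (2,1) (2,2) (2,3) (2,4) (2,5) (3,0) (3,1) (3,2) (3,3) (3,5) (4,0) (4,3) (4,4) (4,5) (5,2) (5,4)

Answer: 20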